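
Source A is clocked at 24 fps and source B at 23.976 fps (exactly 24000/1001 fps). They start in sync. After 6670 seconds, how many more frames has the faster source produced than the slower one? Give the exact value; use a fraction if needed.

A emits 24 × 6670 = 160080 frames; B emits 24000/1001 × 6670 = 160080000/1001.
Difference = 160080/1001 frames (≈ 159.9201); B is behind A.

160080/1001 frames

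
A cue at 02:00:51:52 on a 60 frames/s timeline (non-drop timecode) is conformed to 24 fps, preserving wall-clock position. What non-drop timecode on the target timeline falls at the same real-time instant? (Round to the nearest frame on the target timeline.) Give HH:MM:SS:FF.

Source frame index: (2×3600 + 0×60 + 51) × 60 + 52 = 435112.
Real time: 435112 / (60) = 108778/15 s.
Target frame: (108778/15) × (24) = 870224/5 ≈ 174044.800 → 174045.
At 24 labels/s: frame 174045 → 02:00:51:21.

02:00:51:21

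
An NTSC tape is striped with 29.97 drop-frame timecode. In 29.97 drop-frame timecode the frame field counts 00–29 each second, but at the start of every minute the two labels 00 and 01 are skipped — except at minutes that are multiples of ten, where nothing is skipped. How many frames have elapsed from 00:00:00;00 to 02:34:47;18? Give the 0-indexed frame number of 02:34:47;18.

Complete 10-minute blocks: 15, each 17982 frames → 269730.
Remaining 4 whole minutes in the current block: 1800 + 3 × 1798 = 7194 frames.
Within the current minute: 47 × 30 + 18 − 2 = 1426 (labels ;00/;01 skipped at this minute). Total = 269730 + 7194 + 1426 = 278350.

278350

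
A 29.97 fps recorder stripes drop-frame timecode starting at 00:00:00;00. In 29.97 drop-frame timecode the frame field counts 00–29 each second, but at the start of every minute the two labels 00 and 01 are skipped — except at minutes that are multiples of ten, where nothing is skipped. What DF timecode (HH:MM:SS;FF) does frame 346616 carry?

Each 10-minute DF block holds 10 × 60 × 30 − 9 × 2 = 17982 frames. 346616 ÷ 17982 → 19 full blocks, remainder 4958.
Within the partial block the first minute is 1800 frames and each further minute 1798, so 2 further minute boundaries passed. Total skipped labels = 18 × 19 + 2 × 2 = 346.
Non-drop label index = 346616 + 346 = 346962; at 30 labels/s that is 03:12:45:12, i.e. DF 03:12:45;12.

03:12:45;12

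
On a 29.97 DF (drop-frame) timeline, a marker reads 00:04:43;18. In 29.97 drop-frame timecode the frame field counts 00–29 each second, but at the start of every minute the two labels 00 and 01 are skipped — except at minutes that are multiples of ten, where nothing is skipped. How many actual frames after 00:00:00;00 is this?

As if non-drop at 30 labels/s: (0 × 3600 + 4 × 60 + 43) × 30 + 18 = 8508.
Minute boundaries passed: 4; those not divisible by 10: 4 − 0 = 4; dropped labels = 2 × 4 = 8.
Actual frame index = 8508 − 8 = 8500.

8500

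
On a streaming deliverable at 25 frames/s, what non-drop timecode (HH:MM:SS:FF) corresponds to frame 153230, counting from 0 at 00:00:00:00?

153230 ÷ 25 = 6129 full seconds, remainder 5 frames.
6129 s = 1 h 42 min 9 s.
Timecode: 01:42:09:05.

01:42:09:05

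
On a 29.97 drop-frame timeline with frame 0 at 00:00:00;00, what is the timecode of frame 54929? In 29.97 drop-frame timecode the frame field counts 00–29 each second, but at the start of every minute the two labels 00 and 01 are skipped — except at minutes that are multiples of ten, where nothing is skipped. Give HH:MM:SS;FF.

Ten DF minutes hold 17982 frames, so frame 54929 lies in block 3 (frames 53946–71927) with 983 frames into that block.
The block's first minute is 1800 frames and the rest 1798 each; 983 frames reaches minute 0, so 3 × 18 + 0 × 2 = 54 labels have been skipped so far.
Adding those back, label number 54929 + 54 = 54983 at 30 labels/s is 1832 s + 23 f = 0 h 30 min 32 s frame 23, i.e. 00:30:32;23.

00:30:32;23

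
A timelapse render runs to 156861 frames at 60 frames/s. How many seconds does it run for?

Running time = 156861 / (60) = 2614.35 s.

2614.35 seconds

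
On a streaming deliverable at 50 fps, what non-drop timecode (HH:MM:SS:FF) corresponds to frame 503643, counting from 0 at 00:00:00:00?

02:47:52:43

503643 ÷ 50 = 10072 full seconds, remainder 43 frames.
10072 s = 2 h 47 min 52 s.
Timecode: 02:47:52:43.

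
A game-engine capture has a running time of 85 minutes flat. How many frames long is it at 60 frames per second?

306000 frames

85 min = 5100 s.
Frames = 5100 × 60 = 306000.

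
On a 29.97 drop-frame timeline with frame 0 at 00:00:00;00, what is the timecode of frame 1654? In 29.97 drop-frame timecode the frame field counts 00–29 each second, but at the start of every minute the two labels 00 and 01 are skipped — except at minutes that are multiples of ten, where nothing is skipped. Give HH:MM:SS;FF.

00:00:55;04

Ten DF minutes hold 17982 frames, so frame 1654 lies in block 0 (frames 0–17981) with 1654 frames into that block.
The block's first minute is 1800 frames and the rest 1798 each; 1654 frames reaches minute 0, so 0 × 18 + 0 × 2 = 0 labels have been skipped so far.
Adding those back, label number 1654 + 0 = 1654 at 30 labels/s is 55 s + 4 f = 0 h 0 min 55 s frame 4, i.e. 00:00:55;04.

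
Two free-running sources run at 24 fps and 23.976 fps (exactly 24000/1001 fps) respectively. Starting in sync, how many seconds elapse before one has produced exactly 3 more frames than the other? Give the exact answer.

The gap grows by |24000/1001 − 24| = 24/1001 frames per second.
Time for a 3-frame gap: 3 ÷ (24/1001) = 125.125 s.

125.125 seconds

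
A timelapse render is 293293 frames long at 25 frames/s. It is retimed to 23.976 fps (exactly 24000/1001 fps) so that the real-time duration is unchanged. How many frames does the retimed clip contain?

281280 frames

Target frames = source frames × (target rate / source rate) = 293293 × (24000/1001)/(25) = 293293 × 960/1001 = 281280.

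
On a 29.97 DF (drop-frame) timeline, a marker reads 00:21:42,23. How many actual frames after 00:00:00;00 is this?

Complete 10-minute blocks: 2, each 17982 frames → 35964.
Remaining 1 whole minute in the current block: 1800 + 0 × 1798 = 1800 frames.
Within the current minute: 42 × 30 + 23 − 2 = 1281 (labels ;00/;01 skipped at this minute). Total = 35964 + 1800 + 1281 = 39045.

39045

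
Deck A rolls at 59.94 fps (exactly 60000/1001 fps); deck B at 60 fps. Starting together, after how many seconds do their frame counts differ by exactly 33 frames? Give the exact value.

The gap grows by |60 − 60000/1001| = 60/1001 frames per second.
Time for a 33-frame gap: 33 ÷ (60/1001) = 550.55 s.

550.55 seconds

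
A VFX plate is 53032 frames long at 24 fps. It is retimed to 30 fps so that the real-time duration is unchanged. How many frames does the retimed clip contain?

Target frames = source frames × (target rate / source rate) = 53032 × (30)/(24) = 53032 × 5/4 = 66290.

66290 frames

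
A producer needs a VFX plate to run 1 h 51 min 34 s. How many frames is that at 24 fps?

1 h 51 min 34 s = 6694 s.
Frames = 6694 × 24 = 160656.

160656 frames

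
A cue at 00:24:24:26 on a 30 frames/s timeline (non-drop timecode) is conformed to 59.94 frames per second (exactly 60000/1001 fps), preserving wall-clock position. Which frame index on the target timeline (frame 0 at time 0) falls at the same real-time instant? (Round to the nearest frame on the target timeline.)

frame 87804

Source frame index: (0×3600 + 24×60 + 24) × 30 + 26 = 43946.
Real time: 43946 / (30) = 21973/15 s.
Target frame: (21973/15) × (60000/1001) = 12556000/143 ≈ 87804.196 → 87804.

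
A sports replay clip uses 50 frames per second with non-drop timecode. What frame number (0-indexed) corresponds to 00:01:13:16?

Total seconds to the label: (0 × 3600 + 1 × 60 + 13) = 73.
Frame index = 73 × 50 + 16 = 3666.

frame 3666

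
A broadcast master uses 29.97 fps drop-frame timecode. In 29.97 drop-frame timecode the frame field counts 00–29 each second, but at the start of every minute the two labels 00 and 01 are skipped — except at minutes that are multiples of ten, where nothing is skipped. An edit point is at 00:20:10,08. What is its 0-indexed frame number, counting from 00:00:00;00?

Complete 10-minute blocks: 2, each 17982 frames → 35964.
Remaining 0 whole minutes in the current block: 0 frames.
Within the current minute: 10 × 30 + 8 = 308. Total = 35964 + 0 + 308 = 36272.

36272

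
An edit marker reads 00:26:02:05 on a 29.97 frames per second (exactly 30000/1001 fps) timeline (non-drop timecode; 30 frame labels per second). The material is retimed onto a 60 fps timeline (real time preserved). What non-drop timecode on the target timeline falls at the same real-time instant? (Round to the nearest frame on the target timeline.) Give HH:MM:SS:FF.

Source frame index: (0×3600 + 26×60 + 2) × 30 + 5 = 46865.
Real time: 46865 / (30000/1001) = 9382373/6000 s.
Target frame: (9382373/6000) × (60) = 9382373/100 ≈ 93823.730 → 93824.
At 60 labels/s: frame 93824 → 00:26:03:44.

00:26:03:44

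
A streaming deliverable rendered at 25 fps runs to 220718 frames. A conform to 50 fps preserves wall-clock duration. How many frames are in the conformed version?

441436 frames

Target frames = source frames × (target rate / source rate) = 220718 × (50)/(25) = 220718 × 2 = 441436.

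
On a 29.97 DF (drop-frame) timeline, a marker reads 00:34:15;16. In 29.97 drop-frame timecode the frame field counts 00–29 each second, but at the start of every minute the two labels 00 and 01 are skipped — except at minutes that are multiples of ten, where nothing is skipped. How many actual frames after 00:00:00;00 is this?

61604

Complete 10-minute blocks: 3, each 17982 frames → 53946.
Remaining 4 whole minutes in the current block: 1800 + 3 × 1798 = 7194 frames.
Within the current minute: 15 × 30 + 16 − 2 = 464 (labels ;00/;01 skipped at this minute). Total = 53946 + 7194 + 464 = 61604.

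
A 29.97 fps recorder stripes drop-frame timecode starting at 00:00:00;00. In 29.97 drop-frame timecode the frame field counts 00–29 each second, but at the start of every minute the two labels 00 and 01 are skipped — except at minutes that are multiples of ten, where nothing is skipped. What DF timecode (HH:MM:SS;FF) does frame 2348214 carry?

21:45:52;04

Each 10-minute DF block holds 10 × 60 × 30 − 9 × 2 = 17982 frames. 2348214 ÷ 17982 → 130 full blocks, remainder 10554.
Within the partial block the first minute is 1800 frames and each further minute 1798, so 5 further minute boundaries passed. Total skipped labels = 18 × 130 + 2 × 5 = 2350.
Non-drop label index = 2348214 + 2350 = 2350564; at 30 labels/s that is 21:45:52:04, i.e. DF 21:45:52;04.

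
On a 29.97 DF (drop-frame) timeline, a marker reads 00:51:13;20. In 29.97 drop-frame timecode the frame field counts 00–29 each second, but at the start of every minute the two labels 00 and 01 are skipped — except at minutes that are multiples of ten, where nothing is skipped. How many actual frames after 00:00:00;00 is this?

Complete 10-minute blocks: 5, each 17982 frames → 89910.
Remaining 1 whole minute in the current block: 1800 + 0 × 1798 = 1800 frames.
Within the current minute: 13 × 30 + 20 − 2 = 408 (labels ;00/;01 skipped at this minute). Total = 89910 + 1800 + 408 = 92118.

92118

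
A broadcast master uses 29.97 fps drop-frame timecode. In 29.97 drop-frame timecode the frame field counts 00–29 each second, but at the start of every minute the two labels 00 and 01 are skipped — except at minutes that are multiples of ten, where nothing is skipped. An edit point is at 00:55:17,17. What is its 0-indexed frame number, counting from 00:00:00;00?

99427

As if non-drop at 30 labels/s: (0 × 3600 + 55 × 60 + 17) × 30 + 17 = 99527.
Minute boundaries passed: 55; those not divisible by 10: 55 − 5 = 50; dropped labels = 2 × 50 = 100.
Actual frame index = 99527 − 100 = 99427.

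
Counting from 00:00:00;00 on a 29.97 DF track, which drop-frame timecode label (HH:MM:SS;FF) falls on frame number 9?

Each 10-minute DF block holds 10 × 60 × 30 − 9 × 2 = 17982 frames. 9 ÷ 17982 → 0 full blocks, remainder 9.
Within the partial block the first minute is 1800 frames and each further minute 1798, so 0 further minute boundaries passed. Total skipped labels = 18 × 0 + 2 × 0 = 0.
Non-drop label index = 9 + 0 = 9; at 30 labels/s that is 00:00:00:09, i.e. DF 00:00:00;09.

00:00:00;09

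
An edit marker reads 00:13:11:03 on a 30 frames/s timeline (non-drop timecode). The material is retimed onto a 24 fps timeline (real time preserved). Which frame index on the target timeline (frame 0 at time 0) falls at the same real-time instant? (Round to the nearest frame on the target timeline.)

Source frame index: (0×3600 + 13×60 + 11) × 30 + 3 = 23733.
Real time: 23733 / (30) = 7911/10 s.
Target frame: (7911/10) × (24) = 94932/5 ≈ 18986.400 → 18986.

frame 18986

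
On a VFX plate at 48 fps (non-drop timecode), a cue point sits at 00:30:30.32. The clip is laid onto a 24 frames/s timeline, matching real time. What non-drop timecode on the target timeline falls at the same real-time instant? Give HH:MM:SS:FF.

00:30:30:16

Source frame index: (0×3600 + 30×60 + 30) × 48 + 32 = 87872.
Real time: 87872 / (48) = 5492/3 s.
Target frame: (5492/3) × (24) = 43936.
At 24 labels/s: frame 43936 → 00:30:30:16.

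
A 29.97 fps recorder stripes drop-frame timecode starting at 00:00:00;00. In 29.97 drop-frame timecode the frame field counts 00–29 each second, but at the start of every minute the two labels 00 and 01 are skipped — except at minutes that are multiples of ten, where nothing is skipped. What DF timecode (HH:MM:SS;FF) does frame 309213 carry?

Each 10-minute DF block holds 10 × 60 × 30 − 9 × 2 = 17982 frames. 309213 ÷ 17982 → 17 full blocks, remainder 3519.
Within the partial block the first minute is 1800 frames and each further minute 1798, so 1 further minute boundary passed. Total skipped labels = 18 × 17 + 2 × 1 = 308.
Non-drop label index = 309213 + 308 = 309521; at 30 labels/s that is 02:51:57:11, i.e. DF 02:51:57;11.

02:51:57;11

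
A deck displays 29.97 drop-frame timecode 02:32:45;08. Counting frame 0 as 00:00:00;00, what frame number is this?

274684

As if non-drop at 30 labels/s: (2 × 3600 + 32 × 60 + 45) × 30 + 8 = 274958.
Minute boundaries passed: 152; those not divisible by 10: 152 − 15 = 137; dropped labels = 2 × 137 = 274.
Actual frame index = 274958 − 274 = 274684.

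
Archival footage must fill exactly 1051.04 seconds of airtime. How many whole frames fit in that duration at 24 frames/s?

Frames = 1051.04 × 24 = 630624/25 ≈ 25224.9600.
Complete frames: 25224.

25224 frames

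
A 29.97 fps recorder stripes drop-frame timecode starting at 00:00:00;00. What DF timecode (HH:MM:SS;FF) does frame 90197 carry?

Each 10-minute DF block holds 10 × 60 × 30 − 9 × 2 = 17982 frames. 90197 ÷ 17982 → 5 full blocks, remainder 287.
Within the partial block the first minute is 1800 frames and each further minute 1798, so 0 further minute boundaries passed. Total skipped labels = 18 × 5 + 2 × 0 = 90.
Non-drop label index = 90197 + 90 = 90287; at 30 labels/s that is 00:50:09:17, i.e. DF 00:50:09;17.

00:50:09;17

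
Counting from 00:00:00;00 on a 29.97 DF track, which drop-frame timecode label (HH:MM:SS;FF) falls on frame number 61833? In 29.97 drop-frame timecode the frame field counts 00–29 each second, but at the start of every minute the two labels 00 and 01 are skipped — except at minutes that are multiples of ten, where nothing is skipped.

00:34:23;05

Each 10-minute DF block holds 10 × 60 × 30 − 9 × 2 = 17982 frames. 61833 ÷ 17982 → 3 full blocks, remainder 7887.
Within the partial block the first minute is 1800 frames and each further minute 1798, so 4 further minute boundaries passed. Total skipped labels = 18 × 3 + 2 × 4 = 62.
Non-drop label index = 61833 + 62 = 61895; at 30 labels/s that is 00:34:23:05, i.e. DF 00:34:23;05.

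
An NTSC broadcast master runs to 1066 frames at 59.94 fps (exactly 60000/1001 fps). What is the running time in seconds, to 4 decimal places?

17.7844 seconds

Running time = 1066 × 1001/60000 = 533533/30000 s ≈ 17.7844 s.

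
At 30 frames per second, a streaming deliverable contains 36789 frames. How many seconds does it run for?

1226.3 seconds

Running time = 36789 / (30) = 1226.3 s.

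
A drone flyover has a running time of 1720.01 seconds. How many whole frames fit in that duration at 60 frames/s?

Frames = 1720.01 × 60 = 516003/5 ≈ 103200.6000.
Complete frames: 103200.

103200 frames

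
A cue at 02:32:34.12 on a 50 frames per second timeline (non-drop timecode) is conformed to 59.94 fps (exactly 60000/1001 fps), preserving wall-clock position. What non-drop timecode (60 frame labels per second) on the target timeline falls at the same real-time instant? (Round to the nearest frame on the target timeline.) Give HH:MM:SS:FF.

Source frame index: (2×3600 + 32×60 + 34) × 50 + 12 = 457712.
Real time: 457712 / (50) = 228856/25 s.
Target frame: (228856/25) × (60000/1001) = 549254400/1001 ≈ 548705.694 → 548706.
At 60 labels/s: frame 548706 → 02:32:25:06.

02:32:25:06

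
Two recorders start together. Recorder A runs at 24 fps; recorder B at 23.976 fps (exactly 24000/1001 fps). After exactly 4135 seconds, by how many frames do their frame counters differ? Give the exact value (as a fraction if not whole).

A emits 24 × 4135 = 99240 frames; B emits 24000/1001 × 4135 = 99240000/1001.
Difference = 99240/1001 frames (≈ 99.1409); B is behind A.

99240/1001 frames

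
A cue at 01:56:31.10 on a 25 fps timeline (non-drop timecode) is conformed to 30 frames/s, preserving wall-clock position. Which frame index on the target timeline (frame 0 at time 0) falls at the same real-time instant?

Source frame index: (1×3600 + 56×60 + 31) × 25 + 10 = 174785.
Real time: 174785 / (25) = 34957/5 s.
Target frame: (34957/5) × (30) = 209742.

frame 209742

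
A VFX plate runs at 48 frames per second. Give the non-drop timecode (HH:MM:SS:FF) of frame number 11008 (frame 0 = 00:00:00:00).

00:03:49:16

11008 ÷ 48 = 229 full seconds, remainder 16 frames.
229 s = 0 h 3 min 49 s.
Timecode: 00:03:49:16.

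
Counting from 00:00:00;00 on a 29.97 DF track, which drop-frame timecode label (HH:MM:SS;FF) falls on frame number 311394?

Ten DF minutes hold 17982 frames, so frame 311394 lies in block 17 (frames 305694–323675) with 5700 frames into that block.
The block's first minute is 1800 frames and the rest 1798 each; 5700 frames reaches minute 3, so 17 × 18 + 3 × 2 = 312 labels have been skipped so far.
Adding those back, label number 311394 + 312 = 311706 at 30 labels/s is 10390 s + 6 f = 2 h 53 min 10 s frame 6, i.e. 02:53:10;06.

02:53:10;06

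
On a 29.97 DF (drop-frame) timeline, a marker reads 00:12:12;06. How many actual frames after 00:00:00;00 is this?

Complete 10-minute blocks: 1, each 17982 frames → 17982.
Remaining 2 whole minutes in the current block: 1800 + 1 × 1798 = 3598 frames.
Within the current minute: 12 × 30 + 6 − 2 = 364 (labels ;00/;01 skipped at this minute). Total = 17982 + 3598 + 364 = 21944.

21944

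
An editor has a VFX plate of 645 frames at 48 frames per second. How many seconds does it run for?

13.4375 seconds

Running time = 645 / (48) = 13.4375 s.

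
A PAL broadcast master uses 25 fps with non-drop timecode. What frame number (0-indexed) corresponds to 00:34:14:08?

51358

Total seconds to the label: (0 × 3600 + 34 × 60 + 14) = 2054.
Frame index = 2054 × 25 + 8 = 51358.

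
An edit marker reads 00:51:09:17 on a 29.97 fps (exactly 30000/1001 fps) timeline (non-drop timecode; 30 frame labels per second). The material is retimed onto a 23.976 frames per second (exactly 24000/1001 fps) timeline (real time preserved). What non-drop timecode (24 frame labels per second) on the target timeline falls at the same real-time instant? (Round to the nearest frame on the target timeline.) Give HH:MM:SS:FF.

Source frame index: (0×3600 + 51×60 + 9) × 30 + 17 = 92087.
Real time: 92087 / (30000/1001) = 92179087/30000 s.
Target frame: (92179087/30000) × (24000/1001) = 368348/5 ≈ 73669.600 → 73670.
At 24 labels/s: frame 73670 → 00:51:09:14.

00:51:09:14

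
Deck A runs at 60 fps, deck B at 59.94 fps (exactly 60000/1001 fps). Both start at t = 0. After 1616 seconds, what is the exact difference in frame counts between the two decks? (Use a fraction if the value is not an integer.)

A emits 60 × 1616 = 96960 frames; B emits 60000/1001 × 1616 = 96960000/1001.
Difference = 96960/1001 frames (≈ 96.8631); B is behind A.

96960/1001 frames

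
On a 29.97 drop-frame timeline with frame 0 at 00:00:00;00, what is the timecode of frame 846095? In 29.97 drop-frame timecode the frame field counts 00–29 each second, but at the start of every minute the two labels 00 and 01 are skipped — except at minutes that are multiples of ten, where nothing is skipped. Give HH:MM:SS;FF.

07:50:31;11

Each 10-minute DF block holds 10 × 60 × 30 − 9 × 2 = 17982 frames. 846095 ÷ 17982 → 47 full blocks, remainder 941.
Within the partial block the first minute is 1800 frames and each further minute 1798, so 0 further minute boundaries passed. Total skipped labels = 18 × 47 + 2 × 0 = 846.
Non-drop label index = 846095 + 846 = 846941; at 30 labels/s that is 07:50:31:11, i.e. DF 07:50:31;11.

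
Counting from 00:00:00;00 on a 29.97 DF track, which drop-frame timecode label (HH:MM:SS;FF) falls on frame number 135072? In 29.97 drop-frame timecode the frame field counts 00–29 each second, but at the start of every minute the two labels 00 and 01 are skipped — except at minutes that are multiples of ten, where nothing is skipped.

Ten DF minutes hold 17982 frames, so frame 135072 lies in block 7 (frames 125874–143855) with 9198 frames into that block.
The block's first minute is 1800 frames and the rest 1798 each; 9198 frames reaches minute 5, so 7 × 18 + 5 × 2 = 136 labels have been skipped so far.
Adding those back, label number 135072 + 136 = 135208 at 30 labels/s is 4506 s + 28 f = 1 h 15 min 6 s frame 28, i.e. 01:15:06;28.

01:15:06;28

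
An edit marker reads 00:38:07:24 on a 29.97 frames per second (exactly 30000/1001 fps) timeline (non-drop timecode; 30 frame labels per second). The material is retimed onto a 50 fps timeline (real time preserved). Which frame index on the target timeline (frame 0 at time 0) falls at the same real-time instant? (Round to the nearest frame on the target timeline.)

frame 114504

Source frame index: (0×3600 + 38×60 + 7) × 30 + 24 = 68634.
Real time: 68634 / (30000/1001) = 11450439/5000 s.
Target frame: (11450439/5000) × (50) = 11450439/100 ≈ 114504.390 → 114504.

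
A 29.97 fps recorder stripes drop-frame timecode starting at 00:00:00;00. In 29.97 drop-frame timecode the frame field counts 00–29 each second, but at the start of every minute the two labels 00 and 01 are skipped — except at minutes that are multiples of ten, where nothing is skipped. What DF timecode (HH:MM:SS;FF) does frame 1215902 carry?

Each 10-minute DF block holds 10 × 60 × 30 − 9 × 2 = 17982 frames. 1215902 ÷ 17982 → 67 full blocks, remainder 11108.
Within the partial block the first minute is 1800 frames and each further minute 1798, so 6 further minute boundaries passed. Total skipped labels = 18 × 67 + 2 × 6 = 1218.
Non-drop label index = 1215902 + 1218 = 1217120; at 30 labels/s that is 11:16:10:20, i.e. DF 11:16:10;20.

11:16:10;20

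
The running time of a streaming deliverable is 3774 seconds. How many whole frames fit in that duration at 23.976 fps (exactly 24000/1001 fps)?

Frames = 3774 × 24000/1001 = 90576000/1001 ≈ 90485.5145.
Complete frames: 90485.

90485 frames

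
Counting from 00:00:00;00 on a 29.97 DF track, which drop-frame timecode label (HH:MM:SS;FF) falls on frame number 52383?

Ten DF minutes hold 17982 frames, so frame 52383 lies in block 2 (frames 35964–53945) with 16419 frames into that block.
The block's first minute is 1800 frames and the rest 1798 each; 16419 frames reaches minute 9, so 2 × 18 + 9 × 2 = 54 labels have been skipped so far.
Adding those back, label number 52383 + 54 = 52437 at 30 labels/s is 1747 s + 27 f = 0 h 29 min 7 s frame 27, i.e. 00:29:07;27.

00:29:07;27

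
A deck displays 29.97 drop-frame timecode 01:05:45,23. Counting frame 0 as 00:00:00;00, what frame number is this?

118255

As if non-drop at 30 labels/s: (1 × 3600 + 5 × 60 + 45) × 30 + 23 = 118373.
Minute boundaries passed: 65; those not divisible by 10: 65 − 6 = 59; dropped labels = 2 × 59 = 118.
Actual frame index = 118373 − 118 = 118255.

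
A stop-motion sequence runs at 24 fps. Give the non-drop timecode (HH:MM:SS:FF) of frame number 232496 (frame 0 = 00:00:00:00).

02:41:27:08

232496 ÷ 24 = 9687 full seconds, remainder 8 frames.
9687 s = 2 h 41 min 27 s.
Timecode: 02:41:27:08.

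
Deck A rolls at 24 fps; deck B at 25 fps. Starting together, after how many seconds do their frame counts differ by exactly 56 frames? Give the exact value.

The gap grows by |25 − 24| = 1 frame per second.
Time for a 56-frame gap: 56 ÷ (1) = 56 s.

56 seconds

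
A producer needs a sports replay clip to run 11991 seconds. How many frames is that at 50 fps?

Frames = 11991 × 50 = 599550.

599550 frames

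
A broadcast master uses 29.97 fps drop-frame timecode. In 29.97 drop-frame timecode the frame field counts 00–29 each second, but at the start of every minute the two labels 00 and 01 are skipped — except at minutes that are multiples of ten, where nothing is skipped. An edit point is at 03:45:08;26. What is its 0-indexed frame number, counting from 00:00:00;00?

404860

Complete 10-minute blocks: 22, each 17982 frames → 395604.
Remaining 5 whole minutes in the current block: 1800 + 4 × 1798 = 8992 frames.
Within the current minute: 8 × 30 + 26 − 2 = 264 (labels ;00/;01 skipped at this minute). Total = 395604 + 8992 + 264 = 404860.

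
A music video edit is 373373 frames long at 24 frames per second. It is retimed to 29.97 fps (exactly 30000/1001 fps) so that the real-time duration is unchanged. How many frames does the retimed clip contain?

466250 frames

Target frames = source frames × (target rate / source rate) = 373373 × (30000/1001)/(24) = 373373 × 1250/1001 = 466250.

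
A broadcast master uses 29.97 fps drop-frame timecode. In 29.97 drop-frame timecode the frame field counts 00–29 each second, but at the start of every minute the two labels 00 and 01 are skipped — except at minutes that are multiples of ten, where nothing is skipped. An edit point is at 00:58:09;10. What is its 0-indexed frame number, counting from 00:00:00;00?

As if non-drop at 30 labels/s: (0 × 3600 + 58 × 60 + 9) × 30 + 10 = 104680.
Minute boundaries passed: 58; those not divisible by 10: 58 − 5 = 53; dropped labels = 2 × 53 = 106.
Actual frame index = 104680 − 106 = 104574.

104574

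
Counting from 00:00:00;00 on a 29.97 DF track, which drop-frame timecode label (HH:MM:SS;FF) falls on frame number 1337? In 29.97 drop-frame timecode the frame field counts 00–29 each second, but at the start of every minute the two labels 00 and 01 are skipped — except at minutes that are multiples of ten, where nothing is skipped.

00:00:44;17

Each 10-minute DF block holds 10 × 60 × 30 − 9 × 2 = 17982 frames. 1337 ÷ 17982 → 0 full blocks, remainder 1337.
Within the partial block the first minute is 1800 frames and each further minute 1798, so 0 further minute boundaries passed. Total skipped labels = 18 × 0 + 2 × 0 = 0.
Non-drop label index = 1337 + 0 = 1337; at 30 labels/s that is 00:00:44:17, i.e. DF 00:00:44;17.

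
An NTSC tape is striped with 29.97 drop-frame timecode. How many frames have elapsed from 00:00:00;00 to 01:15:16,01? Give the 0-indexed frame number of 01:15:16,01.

Complete 10-minute blocks: 7, each 17982 frames → 125874.
Remaining 5 whole minutes in the current block: 1800 + 4 × 1798 = 8992 frames.
Within the current minute: 16 × 30 + 1 − 2 = 479 (labels ;00/;01 skipped at this minute). Total = 125874 + 8992 + 479 = 135345.

135345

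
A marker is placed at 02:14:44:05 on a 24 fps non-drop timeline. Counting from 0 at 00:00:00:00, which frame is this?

Total seconds to the label: (2 × 3600 + 14 × 60 + 44) = 8084.
Frame index = 8084 × 24 + 5 = 194021.

194021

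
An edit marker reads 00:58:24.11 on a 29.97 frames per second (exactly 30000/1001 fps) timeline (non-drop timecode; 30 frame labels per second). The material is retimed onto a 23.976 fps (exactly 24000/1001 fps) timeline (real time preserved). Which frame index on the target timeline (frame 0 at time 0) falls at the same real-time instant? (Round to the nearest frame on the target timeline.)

Source frame index: (0×3600 + 58×60 + 24) × 30 + 11 = 105131.
Real time: 105131 / (30000/1001) = 105236131/30000 s.
Target frame: (105236131/30000) × (24000/1001) = 420524/5 ≈ 84104.800 → 84105.

frame 84105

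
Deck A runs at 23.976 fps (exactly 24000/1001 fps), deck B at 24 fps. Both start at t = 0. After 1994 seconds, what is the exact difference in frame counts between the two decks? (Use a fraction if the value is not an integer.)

A emits 24000/1001 × 1994 = 47856000/1001 frames; B emits 24 × 1994 = 47856.
Difference = 47856/1001 frames (≈ 47.8082); B is ahead of A.

47856/1001 frames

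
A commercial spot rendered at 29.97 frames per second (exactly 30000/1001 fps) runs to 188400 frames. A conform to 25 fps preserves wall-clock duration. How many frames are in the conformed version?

157157 frames

Target frames = source frames × (target rate / source rate) = 188400 × (25)/(30000/1001) = 188400 × 1001/1200 = 157157.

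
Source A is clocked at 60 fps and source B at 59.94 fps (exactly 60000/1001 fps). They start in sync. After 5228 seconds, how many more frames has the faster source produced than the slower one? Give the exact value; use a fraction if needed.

313680/1001 frames

A emits 60 × 5228 = 313680 frames; B emits 60000/1001 × 5228 = 313680000/1001.
Difference = 313680/1001 frames (≈ 313.3666); B is behind A.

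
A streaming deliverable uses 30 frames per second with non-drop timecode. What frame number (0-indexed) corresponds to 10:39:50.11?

Total seconds to the label: (10 × 3600 + 39 × 60 + 50) = 38390.
Frame index = 38390 × 30 + 11 = 1151711.

frame 1151711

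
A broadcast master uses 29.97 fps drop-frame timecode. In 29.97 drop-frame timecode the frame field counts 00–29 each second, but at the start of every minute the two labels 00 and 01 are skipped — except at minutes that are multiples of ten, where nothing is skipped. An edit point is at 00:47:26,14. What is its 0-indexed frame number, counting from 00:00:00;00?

Complete 10-minute blocks: 4, each 17982 frames → 71928.
Remaining 7 whole minutes in the current block: 1800 + 6 × 1798 = 12588 frames.
Within the current minute: 26 × 30 + 14 − 2 = 792 (labels ;00/;01 skipped at this minute). Total = 71928 + 12588 + 792 = 85308.

85308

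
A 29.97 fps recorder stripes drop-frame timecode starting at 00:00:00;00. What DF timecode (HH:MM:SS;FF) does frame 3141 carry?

00:01:44;23

Each 10-minute DF block holds 10 × 60 × 30 − 9 × 2 = 17982 frames. 3141 ÷ 17982 → 0 full blocks, remainder 3141.
Within the partial block the first minute is 1800 frames and each further minute 1798, so 1 further minute boundary passed. Total skipped labels = 18 × 0 + 2 × 1 = 2.
Non-drop label index = 3141 + 2 = 3143; at 30 labels/s that is 00:01:44:23, i.e. DF 00:01:44;23.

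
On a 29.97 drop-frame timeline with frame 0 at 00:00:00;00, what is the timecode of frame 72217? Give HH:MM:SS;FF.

Each 10-minute DF block holds 10 × 60 × 30 − 9 × 2 = 17982 frames. 72217 ÷ 17982 → 4 full blocks, remainder 289.
Within the partial block the first minute is 1800 frames and each further minute 1798, so 0 further minute boundaries passed. Total skipped labels = 18 × 4 + 2 × 0 = 72.
Non-drop label index = 72217 + 72 = 72289; at 30 labels/s that is 00:40:09:19, i.e. DF 00:40:09;19.

00:40:09;19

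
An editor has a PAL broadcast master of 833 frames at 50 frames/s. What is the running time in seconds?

Running time = 833 / (50) = 16.66 s.

16.66 seconds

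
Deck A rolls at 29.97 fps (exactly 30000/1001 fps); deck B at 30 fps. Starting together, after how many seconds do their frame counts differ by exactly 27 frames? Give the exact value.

900.9 seconds

The gap grows by |30 − 30000/1001| = 30/1001 frames per second.
Time for a 27-frame gap: 27 ÷ (30/1001) = 900.9 s.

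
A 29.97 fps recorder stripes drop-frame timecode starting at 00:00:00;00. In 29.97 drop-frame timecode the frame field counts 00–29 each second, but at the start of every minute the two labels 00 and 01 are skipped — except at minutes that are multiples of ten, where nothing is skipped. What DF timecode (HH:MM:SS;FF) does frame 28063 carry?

Each 10-minute DF block holds 10 × 60 × 30 − 9 × 2 = 17982 frames. 28063 ÷ 17982 → 1 full block, remainder 10081.
Within the partial block the first minute is 1800 frames and each further minute 1798, so 5 further minute boundaries passed. Total skipped labels = 18 × 1 + 2 × 5 = 28.
Non-drop label index = 28063 + 28 = 28091; at 30 labels/s that is 00:15:36:11, i.e. DF 00:15:36;11.

00:15:36;11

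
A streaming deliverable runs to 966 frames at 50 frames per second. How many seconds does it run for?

Running time = 966 / (50) = 19.32 s.

19.32 seconds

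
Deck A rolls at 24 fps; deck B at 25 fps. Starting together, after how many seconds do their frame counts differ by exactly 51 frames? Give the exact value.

51 seconds

The gap grows by |25 − 24| = 1 frame per second.
Time for a 51-frame gap: 51 ÷ (1) = 51 s.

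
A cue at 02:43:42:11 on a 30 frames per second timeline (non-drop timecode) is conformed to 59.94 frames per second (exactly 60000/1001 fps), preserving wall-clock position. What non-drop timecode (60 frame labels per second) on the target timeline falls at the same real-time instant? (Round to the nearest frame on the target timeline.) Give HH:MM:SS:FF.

02:43:32:33

Source frame index: (2×3600 + 43×60 + 42) × 30 + 11 = 294671.
Real time: 294671 / (30) = 294671/30 s.
Target frame: (294671/30) × (60000/1001) = 45334000/77 ≈ 588753.247 → 588753.
At 60 labels/s: frame 588753 → 02:43:32:33.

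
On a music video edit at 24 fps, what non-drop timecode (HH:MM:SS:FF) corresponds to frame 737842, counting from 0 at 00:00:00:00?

08:32:23:10

737842 ÷ 24 = 30743 full seconds, remainder 10 frames.
30743 s = 8 h 32 min 23 s.
Timecode: 08:32:23:10.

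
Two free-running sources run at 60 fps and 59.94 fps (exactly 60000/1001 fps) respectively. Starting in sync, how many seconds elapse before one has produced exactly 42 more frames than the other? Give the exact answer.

The gap grows by |60000/1001 − 60| = 60/1001 frames per second.
Time for a 42-frame gap: 42 ÷ (60/1001) = 700.7 s.

700.7 seconds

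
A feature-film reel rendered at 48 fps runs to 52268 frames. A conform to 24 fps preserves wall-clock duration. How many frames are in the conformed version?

26134 frames

Target frames = source frames × (target rate / source rate) = 52268 × (24)/(48) = 52268 × 1/2 = 26134.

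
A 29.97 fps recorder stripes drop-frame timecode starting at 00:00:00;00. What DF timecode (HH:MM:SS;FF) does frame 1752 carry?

Ten DF minutes hold 17982 frames, so frame 1752 lies in block 0 (frames 0–17981) with 1752 frames into that block.
The block's first minute is 1800 frames and the rest 1798 each; 1752 frames reaches minute 0, so 0 × 18 + 0 × 2 = 0 labels have been skipped so far.
Adding those back, label number 1752 + 0 = 1752 at 30 labels/s is 58 s + 12 f = 0 h 0 min 58 s frame 12, i.e. 00:00:58;12.

00:00:58;12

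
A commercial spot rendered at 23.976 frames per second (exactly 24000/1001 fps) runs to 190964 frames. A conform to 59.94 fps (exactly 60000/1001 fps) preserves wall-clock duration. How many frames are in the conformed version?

Target frames = source frames × (target rate / source rate) = 190964 × (60000/1001)/(24000/1001) = 190964 × 5/2 = 477410.

477410 frames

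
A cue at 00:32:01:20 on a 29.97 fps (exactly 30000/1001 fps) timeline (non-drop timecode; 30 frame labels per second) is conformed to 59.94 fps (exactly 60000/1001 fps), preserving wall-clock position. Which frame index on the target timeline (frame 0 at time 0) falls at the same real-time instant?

frame 115300

Source frame index: (0×3600 + 32×60 + 1) × 30 + 20 = 57650.
Real time: 57650 / (30000/1001) = 1154153/600 s.
Target frame: (1154153/600) × (60000/1001) = 115300.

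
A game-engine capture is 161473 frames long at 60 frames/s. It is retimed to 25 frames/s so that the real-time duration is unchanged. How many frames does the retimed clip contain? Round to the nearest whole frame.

Frames at target rate = 161473 × (25) / (60) = 807365/12 ≈ 67280.417.
Nearest whole frame: 67280.

67280 frames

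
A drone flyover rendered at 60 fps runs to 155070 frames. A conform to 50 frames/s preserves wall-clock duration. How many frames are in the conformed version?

Target frames = source frames × (target rate / source rate) = 155070 × (50)/(60) = 155070 × 5/6 = 129225.

129225 frames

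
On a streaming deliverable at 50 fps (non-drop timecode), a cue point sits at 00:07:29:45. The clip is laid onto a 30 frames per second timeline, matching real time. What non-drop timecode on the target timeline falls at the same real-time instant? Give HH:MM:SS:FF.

00:07:29:27

Source frame index: (0×3600 + 7×60 + 29) × 50 + 45 = 22495.
Real time: 22495 / (50) = 4499/10 s.
Target frame: (4499/10) × (30) = 13497.
At 30 labels/s: frame 13497 → 00:07:29:27.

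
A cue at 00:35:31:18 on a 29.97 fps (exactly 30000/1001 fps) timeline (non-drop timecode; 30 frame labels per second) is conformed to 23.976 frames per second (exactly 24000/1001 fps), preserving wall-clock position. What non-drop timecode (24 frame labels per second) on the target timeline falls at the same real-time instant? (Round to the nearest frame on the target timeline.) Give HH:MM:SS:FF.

Source frame index: (0×3600 + 35×60 + 31) × 30 + 18 = 63948.
Real time: 63948 / (30000/1001) = 5334329/2500 s.
Target frame: (5334329/2500) × (24000/1001) = 255792/5 ≈ 51158.400 → 51158.
At 24 labels/s: frame 51158 → 00:35:31:14.

00:35:31:14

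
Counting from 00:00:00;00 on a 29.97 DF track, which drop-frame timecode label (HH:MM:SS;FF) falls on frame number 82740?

00:46:00;24

Ten DF minutes hold 17982 frames, so frame 82740 lies in block 4 (frames 71928–89909) with 10812 frames into that block.
The block's first minute is 1800 frames and the rest 1798 each; 10812 frames reaches minute 6, so 4 × 18 + 6 × 2 = 84 labels have been skipped so far.
Adding those back, label number 82740 + 84 = 82824 at 30 labels/s is 2760 s + 24 f = 0 h 46 min 0 s frame 24, i.e. 00:46:00;24.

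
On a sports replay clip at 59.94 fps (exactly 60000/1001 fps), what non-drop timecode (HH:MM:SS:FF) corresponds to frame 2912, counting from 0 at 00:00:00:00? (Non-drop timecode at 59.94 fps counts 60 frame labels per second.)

00:00:48:32

2912 ÷ 60 = 48 full seconds, remainder 32 frames.
48 s = 0 h 0 min 48 s.
Timecode: 00:00:48:32.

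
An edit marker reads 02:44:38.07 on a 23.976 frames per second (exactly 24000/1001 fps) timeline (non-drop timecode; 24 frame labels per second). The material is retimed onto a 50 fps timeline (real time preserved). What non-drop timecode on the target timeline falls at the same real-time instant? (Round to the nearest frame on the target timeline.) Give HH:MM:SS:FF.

02:44:48:08

Source frame index: (2×3600 + 44×60 + 38) × 24 + 7 = 237079.
Real time: 237079 / (24000/1001) = 237316079/24000 s.
Target frame: (237316079/24000) × (50) = 237316079/480 ≈ 494408.498 → 494408.
At 50 labels/s: frame 494408 → 02:44:48:08.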